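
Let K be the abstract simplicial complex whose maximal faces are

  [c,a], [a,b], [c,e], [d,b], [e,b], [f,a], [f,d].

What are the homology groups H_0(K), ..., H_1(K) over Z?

H_0 ≅ Z,  H_1 ≅ Z^2.

Fix the vertex order a < b < c < d < e < f and write every simplex with vertices in increasing order. Then dim K = 1 and the simplices of K are:

  0-simplices (6): a, b, c, d, e, f
  1-simplices (7): ab, ac, af, bd, be, ce, df

Hence C_0 ≅ Z^6, C_1 ≅ Z^7.

Boundary ∂_1: C_1 → C_0 maps an edge to its endpoints' difference, ∂[p,q] = q − p. For instance
  ∂af = f − a.
This gives a 6×7 integer matrix of rank 5; reducing to Smith normal form yields diagonal entries (1,1,1,1,1).

Computing H_k = (kernel of ∂_k) / (image of ∂_{k+1}):

  H_0: rank C_0 − rank ∂_1 = 6 − 5 = 1, and the invariant factors of ∂_1 are all 1, so H_0 = Z.
  H_1: rank ker ∂_1 − rank ∂_2 = (7 − 5) − 0 = 2, and there is no ∂_2, so H_1 = Z^2.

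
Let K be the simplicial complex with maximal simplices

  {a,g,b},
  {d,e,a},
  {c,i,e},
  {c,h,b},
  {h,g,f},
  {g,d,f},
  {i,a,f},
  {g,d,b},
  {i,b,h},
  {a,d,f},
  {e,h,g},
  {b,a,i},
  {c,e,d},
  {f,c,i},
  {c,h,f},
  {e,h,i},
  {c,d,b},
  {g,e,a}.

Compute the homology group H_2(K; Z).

H_2 ≅ 0.

Take the total order a < b < c < d < e < f < g < h < i on the vertex set. Then K (dimension 2) consists of the simplices:

  0-simplices (9): a, b, c, d, e, f, g, h, i
  1-simplices (27): ab, ad, ae, af, ag, ai, bc, bd, bg, bh, bi, cd, ce, cf, ch, ci, de, df, dg, eg, eh, ei, fg, fh, fi, gh, hi
  2-simplices (18): abg, abi, ade, adf, aeg, afi, bcd, bch, bdg, bhi, cde, cei, cfh, cfi, dfg, egh, ehi, fgh

giving chain groups C_0 ≅ Z^9, C_1 ≅ Z^27, C_2 ≅ Z^18.

The boundary map ∂_1: C_1 → C_0 maps an edge to its endpoints' difference, ∂[p,q] = q − p. For instance
  ∂bg = g − b.
The 9×27 boundary matrix has rank 8 and Smith normal form diag(1,1,1,1,1,1,1,1).

Boundary ∂_2: C_2 → C_1 maps a triangle to the signed sum of its edges. For instance
  ∂bhi = hi − bi + bh,
  ∂bcd = cd − bd + bc.
As a 27×18 matrix over Z this has rank 18, with invariant factors (1,1,1,1,1,1,1,1,1,1,1,1,1,1,1,1,1,2).

Computing H_k = (kernel of ∂_k) / (image of ∂_{k+1}):

  H_2: rank ker ∂_2 − rank ∂_3 = (18 − 18) − 0 = 0, and there is no ∂_3, so H_2 = 0.

(K is a triangulation of the Klein bottle.)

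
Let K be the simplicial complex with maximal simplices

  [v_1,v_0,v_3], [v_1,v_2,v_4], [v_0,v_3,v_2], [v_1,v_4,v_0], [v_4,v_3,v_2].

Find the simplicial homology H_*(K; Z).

H_0 = Z,  H_1 = Z,  H_2 = 0.

Order the vertices as v_0 < v_1 < v_2 < v_3 < v_4. Listing each simplex with vertices in this order, K has dimension 2 with simplices:

  0-simplices (5): [v_0], [v_1], [v_2], [v_3], [v_4]
  1-simplices (10): [v_0,v_1], [v_0,v_2], [v_0,v_3], [v_0,v_4], [v_1,v_2], [v_1,v_3], [v_1,v_4], [v_2,v_3], [v_2,v_4], [v_3,v_4]
  2-simplices (5): [v_0,v_1,v_3], [v_0,v_1,v_4], [v_0,v_2,v_3], [v_1,v_2,v_4], [v_2,v_3,v_4]

Hence C_0 ≅ Z^5, C_1 ≅ Z^10, C_2 ≅ Z^5.

The boundary map ∂_1: C_1 → C_0 sends each edge [p,q] (with p < q) to q − p. For instance
  ∂[v_1,v_3] = [v_3] − [v_1].
This gives a 5×10 integer matrix of rank 4; reducing to Smith normal form yields diagonal entries (1,1,1,1).

∂_2: C_2 → C_1 sends each 2-simplex [p,q,r] to [q,r] − [p,r] + [p,q]. For instance
  ∂[v_2,v_3,v_4] = [v_3,v_4] − [v_2,v_4] + [v_2,v_3],
  ∂[v_1,v_2,v_4] = [v_2,v_4] − [v_1,v_4] + [v_1,v_2].
The resulting 10×5 matrix has rank 5, and its Smith normal form has invariant factors (1,1,1,1,1).

Computing H_k = (kernel of ∂_k) / (image of ∂_{k+1}):

  H_0: rank C_0 − rank ∂_1 = 5 − 4 = 1, and the invariant factors of ∂_1 are all 1, so H_0 ≅ Z.
  H_1: rank ker ∂_1 − rank ∂_2 = (10 − 4) − 5 = 1, and the invariant factors of ∂_2 are all 1, so H_1 ≅ Z.
  H_2: rank ker ∂_2 − rank ∂_3 = (5 − 5) − 0 = 0, and there is no ∂_3, so H_2 ≅ 0.

As a check, the Euler characteristic is 5 − 10 + 5 = 0, which agrees with 1 − 1 + 0 = 0.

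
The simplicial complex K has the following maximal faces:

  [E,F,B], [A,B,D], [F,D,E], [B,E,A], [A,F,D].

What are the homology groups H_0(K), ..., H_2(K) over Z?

Order the vertices as A < B < D < E < F. Listing each simplex with vertices in this order, K has dimension 2 with simplices:

  0-simplices (5): A, B, D, E, F
  1-simplices (10): AB, AD, AE, AF, BD, BE, BF, DE, DF, EF
  2-simplices (5): ABD, ABE, ADF, BEF, DEF

so the chain groups are C_0 ≅ Z^5, C_1 ≅ Z^10, C_2 ≅ Z^5.

∂_1: C_1 → C_0 is given by ∂[p,q] = [q] − [p]. For instance
  ∂BF = F − B.
The 5×10 boundary matrix has rank 4 and Smith normal form diag(1,1,1,1).

The boundary map ∂_2: C_2 → C_1 maps a triangle to the signed sum of its edges. For instance
  ∂DEF = EF − DF + DE,
  ∂ABD = BD − AD + AB.
The 10×5 boundary matrix has rank 5 and Smith normal form diag(1,1,1,1,1).

Computing H_k = (kernel of ∂_k) / (image of ∂_{k+1}):

  H_0: rank C_0 − rank ∂_1 = 5 − 4 = 1, and the invariant factors of ∂_1 are all 1, so H_0 = Z.
  H_1: rank ker ∂_1 − rank ∂_2 = (10 − 4) − 5 = 1, and the invariant factors of ∂_2 are all 1, so H_1 = Z.
  H_2: rank ker ∂_2 − rank ∂_3 = (5 − 5) − 0 = 0, and there is no ∂_3, so H_2 = 0.

H_0 ≅ Z,  H_1 ≅ Z,  H_2 = 0.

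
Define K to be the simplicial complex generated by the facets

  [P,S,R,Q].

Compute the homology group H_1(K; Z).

H_1 = 0.

Order the vertices as P < Q < R < S. Listing each simplex with vertices in this order, K has dimension 3 with simplices:

  0-simplices (4): P, Q, R, S
  1-simplices (6): PQ, PR, PS, QR, QS, RS
  2-simplices (4): PQR, PQS, PRS, QRS
  3-simplices (1): PQRS

giving chain groups C_0 ≅ Z^4, C_1 ≅ Z^6, C_2 ≅ Z^4, C_3 ≅ Z^1.

∂_1: C_1 → C_0 maps an edge to its endpoints' difference, ∂[p,q] = q − p.
The 4×6 boundary matrix has rank 3 and Smith normal form diag(1,1,1).

∂_2: C_2 → C_1 maps a triangle to the signed sum of its edges. For instance
  ∂PRS = RS − PS + PR,
  ∂PQR = QR − PR + PQ.
As a 6×4 matrix over Z this has rank 3, with invariant factors (1,1,1).

The boundary map ∂_3: C_3 → C_2 sends each 3-simplex σ to the alternating sum Σ_i (−1)^i (σ with its i-th vertex removed). For instance
  ∂PQRS = QRS − PRS + PQS − PQR.
The resulting 4×1 matrix has rank 1, and its Smith normal form has invariant factors (1).

From H_k ≅ ker(∂_k) / im(∂_{k+1}) we obtain:

  H_1: rank ker ∂_1 − rank ∂_2 = (6 − 3) − 3 = 0, and the invariant factors of ∂_2 are all 1, so H_1 ≅ 0.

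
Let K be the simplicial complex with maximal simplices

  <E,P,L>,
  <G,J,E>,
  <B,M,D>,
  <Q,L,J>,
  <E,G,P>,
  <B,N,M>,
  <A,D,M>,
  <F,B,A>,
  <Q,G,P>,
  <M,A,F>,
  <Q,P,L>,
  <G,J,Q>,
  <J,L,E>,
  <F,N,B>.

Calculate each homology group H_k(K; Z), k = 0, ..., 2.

H_0 ≅ Z^2,  H_1 ≅ Z,  H_2 ≅ Z.

We work with the vertex ordering A < B < D < E < F < G < J < L < M < N < P < Q. The simplices of K, each written with vertices in increasing order, are:

  0-simplices (12): A, B, D, E, F, G, J, L, M, N, P, Q
  1-simplices (24): AB, AD, AF, AM, BD, BF, BM, BN, DM, EG, EJ, EL, EP, FM, FN, GJ, GP, GQ, JL, JQ, LP, LQ, MN, PQ
  2-simplices (14): ABF, ADM, AFM, BDM, BFN, BMN, EGJ, EGP, EJL, ELP, GJQ, GPQ, JLQ, LPQ

giving chain groups C_0 ≅ Z^12, C_1 ≅ Z^24, C_2 ≅ Z^14.

Boundary ∂_1: C_1 → C_0 maps an edge to its endpoints' difference, ∂[p,q] = q − p. For instance
  ∂MN = N − M.
The 12×24 boundary matrix has rank 10 and Smith normal form diag(1,1,1,1,1,1,1,1,1,1).

The boundary map ∂_2: C_2 → C_1 maps a triangle to the signed sum of its edges. For instance
  ∂BFN = FN − BN + BF,
  ∂ABF = BF − AF + AB.
The 24×14 boundary matrix has rank 13 and Smith normal form diag(1,1,1,1,1,1,1,1,1,1,1,1,1).

Now H_k = ker ∂_k / im ∂_{k+1}, so:

  H_0: rank C_0 − rank ∂_1 = 12 − 10 = 2, and the invariant factors of ∂_1 are all 1, so H_0 ≅ Z^2.
  H_1: rank ker ∂_1 − rank ∂_2 = (24 − 10) − 13 = 1, and the invariant factors of ∂_2 are all 1, so H_1 ≅ Z.
  H_2: rank ker ∂_2 − rank ∂_3 = (14 − 13) − 0 = 1, and there is no ∂_3, so H_2 ≅ Z.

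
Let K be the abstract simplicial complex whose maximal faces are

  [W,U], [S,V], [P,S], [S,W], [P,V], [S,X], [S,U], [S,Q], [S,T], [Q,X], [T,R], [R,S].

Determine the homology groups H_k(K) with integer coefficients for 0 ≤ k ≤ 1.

H_0 ≅ Z,  H_1 ≅ Z^4.

Fix the vertex order P < Q < R < S < T < U < V < W < X and write every simplex with vertices in increasing order. Then dim K = 1 and the simplices of K are:

  0-simplices (9): P, Q, R, S, T, U, V, W, X
  1-simplices (12): PS, PV, QS, QX, RS, RT, ST, SU, SV, SW, SX, UW

Hence C_0 ≅ Z^9, C_1 ≅ Z^12.

Boundary ∂_1: C_1 → C_0 sends each edge [p,q] (with p < q) to q − p.
This gives a 9×12 integer matrix of rank 8; reducing to Smith normal form yields diagonal entries (1,1,1,1,1,1,1,1).

Reading off H_k = ker ∂_k / im ∂_{k+1}:

  H_0: rank C_0 − rank ∂_1 = 9 − 8 = 1, and the invariant factors of ∂_1 are all 1, so H_0 = Z.
  H_1: rank ker ∂_1 − rank ∂_2 = (12 − 8) − 0 = 4, and there is no ∂_2, so H_1 = Z^4.

As a check, the Euler characteristic is 9 − 12 = -3, which agrees with 1 − 4 = -3.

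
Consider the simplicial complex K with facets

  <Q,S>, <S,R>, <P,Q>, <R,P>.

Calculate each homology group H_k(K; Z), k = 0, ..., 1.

K has 4 vertices, 4 edges.
rank ∂_0 = 0, rank ∂_1 = 3 ⇒ b_0 = 4 − 0 − 3 = 1; all invariant factors of ∂_1 are 1 so no torsion. So H_0 ≅ Z.
rank ∂_1 = 3, rank ∂_2 = 0 ⇒ b_1 = 4 − 3 − 0 = 1. So H_1 ≅ Z.

H_0 ≅ Z,  H_1 ≅ Z.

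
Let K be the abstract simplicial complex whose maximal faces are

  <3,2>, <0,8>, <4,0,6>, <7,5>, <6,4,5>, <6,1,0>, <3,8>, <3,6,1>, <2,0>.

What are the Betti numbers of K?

b_0 = 1, b_1 = 2, b_2 = 0.

Take the total order 0 < 1 < 2 < 3 < 4 < 5 < 6 < 7 < 8 on the vertex set. Then K (dimension 2) consists of the simplices:

  0-simplices (9): [0], [1], [2], [3], [4], [5], [6], [7], [8]
  1-simplices (14): [0,1], [0,2], [0,4], [0,6], [0,8], [1,3], [1,6], [2,3], [3,6], [3,8], [4,5], [4,6], [5,6], [5,7]
  2-simplices (4): [0,1,6], [0,4,6], [1,3,6], [4,5,6]

giving chain groups C_0 ≅ Z^9, C_1 ≅ Z^14, C_2 ≅ Z^4.

Boundary ∂_1: C_1 → C_0 sends each edge [p,q] (with p < q) to q − p. For instance
  ∂[2,3] = [3] − [2].
The 9×14 boundary matrix has rank 8 and Smith normal form diag(1,1,1,1,1,1,1,1).

Boundary ∂_2: C_2 → C_1 sends each 2-simplex [p,q,r] to [q,r] − [p,r] + [p,q]. For instance
  ∂[0,4,6] = [4,6] − [0,6] + [0,4],
  ∂[4,5,6] = [5,6] − [4,6] + [4,5].
This gives a 14×4 integer matrix of rank 4; reducing to Smith normal form yields diagonal entries (1,1,1,1).

Reading off H_k = ker ∂_k / im ∂_{k+1}:

  H_0: rank C_0 − rank ∂_1 = 9 − 8 = 1, and the invariant factors of ∂_1 are all 1, so H_0 ≅ Z.
  H_1: rank ker ∂_1 − rank ∂_2 = (14 − 8) − 4 = 2, and the invariant factors of ∂_2 are all 1, so H_1 ≅ Z^2.
  H_2: rank ker ∂_2 − rank ∂_3 = (4 − 4) − 0 = 0, and there is no ∂_3, so H_2 ≅ 0.

Hence the Betti numbers are b_0 = 1, b_1 = 2, b_2 = 0.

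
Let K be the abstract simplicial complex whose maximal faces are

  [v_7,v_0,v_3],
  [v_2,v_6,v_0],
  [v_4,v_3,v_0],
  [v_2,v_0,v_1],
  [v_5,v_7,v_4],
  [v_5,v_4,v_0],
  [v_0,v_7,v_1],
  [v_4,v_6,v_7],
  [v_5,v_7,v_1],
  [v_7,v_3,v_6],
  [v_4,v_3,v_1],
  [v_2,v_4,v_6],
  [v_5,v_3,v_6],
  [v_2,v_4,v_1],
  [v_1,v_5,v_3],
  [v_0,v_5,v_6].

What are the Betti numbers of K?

b_0 = 1, b_1 = 2, b_2 = 1.

Order the vertices as v_0 < v_1 < v_2 < v_3 < v_4 < v_5 < v_6 < v_7. Listing each simplex with vertices in this order, K has dimension 2 with simplices:

  0-simplices (8): [v_0], [v_1], [v_2], [v_3], [v_4], [v_5], [v_6], [v_7]
  1-simplices (24): (24 of them)
  2-simplices (16): (16 of them)

so the chain groups are C_0 ≅ Z^8, C_1 ≅ Z^24, C_2 ≅ Z^16.

The boundary map ∂_1: C_1 → C_0 is given by ∂[p,q] = [q] − [p]. For instance
  ∂[v_3,v_7] = [v_7] − [v_3].
The 8×24 boundary matrix has rank 7 and Smith normal form diag(1,1,1,1,1,1,1).

Boundary ∂_2: C_2 → C_1 maps a triangle to the signed sum of its edges. For instance
  ∂[v_1,v_5,v_7] = [v_5,v_7] − [v_1,v_7] + [v_1,v_5],
  ∂[v_0,v_4,v_5] = [v_4,v_5] − [v_0,v_5] + [v_0,v_4].
As a 24×16 matrix over Z this has rank 15, with invariant factors (1,1,1,1,1,1,1,1,1,1,1,1,1,1,1).

Computing H_k = (kernel of ∂_k) / (image of ∂_{k+1}):

  H_0: rank C_0 − rank ∂_1 = 8 − 7 = 1, and the invariant factors of ∂_1 are all 1, so H_0 ≅ Z.
  H_1: rank ker ∂_1 − rank ∂_2 = (24 − 7) − 15 = 2, and the invariant factors of ∂_2 are all 1, so H_1 ≅ Z^2.
  H_2: rank ker ∂_2 − rank ∂_3 = (16 − 15) − 0 = 1, and there is no ∂_3, so H_2 ≅ Z.

As a check, the Euler characteristic is 8 − 24 + 16 = 0, which agrees with 1 − 2 + 1 = 0.

Hence the Betti numbers are b_0 = 1, b_1 = 2, b_2 = 1.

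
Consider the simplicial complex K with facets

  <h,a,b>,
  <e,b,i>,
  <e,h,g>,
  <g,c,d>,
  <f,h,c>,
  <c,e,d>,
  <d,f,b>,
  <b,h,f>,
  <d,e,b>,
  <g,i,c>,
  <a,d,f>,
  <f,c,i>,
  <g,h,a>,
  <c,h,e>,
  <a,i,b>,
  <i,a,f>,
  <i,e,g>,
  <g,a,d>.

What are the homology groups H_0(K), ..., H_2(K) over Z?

H_0 = Z,  H_1 = Z ⊕ Z/2,  H_2 = 0.

Order the vertices as a < b < c < d < e < f < g < h < i. Listing each simplex with vertices in this order, K has dimension 2 with simplices:

  0-simplices (9): a, b, c, d, e, f, g, h, i
  1-simplices (27): ab, ad, af, ag, ah, ai, bd, be, bf, bh, bi, cd, ce, cf, cg, ch, ci, de, df, dg, eg, eh, ei, fh, fi, gh, gi
  2-simplices (18): abh, abi, adf, adg, afi, agh, bde, bdf, bei, bfh, cde, cdg, ceh, cfh, cfi, cgi, egh, egi

giving chain groups C_0 ≅ Z^9, C_1 ≅ Z^27, C_2 ≅ Z^18.

The boundary map ∂_1: C_1 → C_0 maps an edge to its endpoints' difference, ∂[p,q] = q − p. For instance
  ∂ad = d − a.
The resulting 9×27 matrix has rank 8, and its Smith normal form has invariant factors (1,1,1,1,1,1,1,1).

∂_2: C_2 → C_1 maps a triangle to the signed sum of its edges. For instance
  ∂egh = gh − eh + eg,
  ∂egi = gi − ei + eg.
As a 27×18 matrix over Z this has rank 18, with invariant factors (1,1,1,1,1,1,1,1,1,1,1,1,1,1,1,1,1,2).

Computing H_k = (kernel of ∂_k) / (image of ∂_{k+1}):

  H_0: rank C_0 − rank ∂_1 = 9 − 8 = 1, and the invariant factors of ∂_1 are all 1, so H_0 ≅ Z.
  H_1: rank ker ∂_1 − rank ∂_2 = (27 − 8) − 18 = 1, and ∂_2 has invariant factor 2 > 1, so H_1 ≅ Z ⊕ Z/2.
  H_2: rank ker ∂_2 − rank ∂_3 = (18 − 18) − 0 = 0, and there is no ∂_3, so H_2 ≅ 0.

(K is a triangulation of the Klein bottle.)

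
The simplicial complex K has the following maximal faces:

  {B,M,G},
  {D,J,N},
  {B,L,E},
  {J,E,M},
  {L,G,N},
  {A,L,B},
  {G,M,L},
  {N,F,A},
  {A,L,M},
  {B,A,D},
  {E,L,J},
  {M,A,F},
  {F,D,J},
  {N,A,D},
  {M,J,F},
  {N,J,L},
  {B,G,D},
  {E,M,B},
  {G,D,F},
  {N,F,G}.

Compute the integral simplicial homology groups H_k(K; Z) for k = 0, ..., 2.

H_0 ≅ Z,  H_1 ≅ Z ⊕ Z/2,  H_2 = 0.

K has 10 vertices, 30 edges, 20 triangles.
rank ∂_0 = 0, rank ∂_1 = 9 ⇒ b_0 = 10 − 0 − 9 = 1; all invariant factors of ∂_1 are 1 so no torsion. So H_0 ≅ Z.
rank ∂_1 = 9, rank ∂_2 = 20 ⇒ b_1 = 30 − 9 − 20 = 1; ∂_2 has invariant factor(s) [2] giving torsion. So H_1 ≅ Z ⊕ Z/2.
rank ∂_2 = 20, rank ∂_3 = 0 ⇒ b_2 = 20 − 20 − 0 = 0. So H_2 ≅ 0.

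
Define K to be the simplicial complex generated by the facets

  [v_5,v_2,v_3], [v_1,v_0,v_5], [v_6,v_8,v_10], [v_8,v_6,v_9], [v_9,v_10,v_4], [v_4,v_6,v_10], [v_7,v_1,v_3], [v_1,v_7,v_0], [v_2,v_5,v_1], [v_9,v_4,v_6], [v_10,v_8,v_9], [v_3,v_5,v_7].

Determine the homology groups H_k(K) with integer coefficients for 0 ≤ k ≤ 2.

Order the vertices as v_0 < v_1 < v_2 < v_3 < v_4 < v_5 < v_6 < v_7 < v_8 < v_9 < v_10. Listing each simplex with vertices in this order, K has dimension 2 with simplices:

  0-simplices (11): [v_0], [v_1], [v_2], [v_3], [v_4], [v_5], [v_6], [v_7], [v_8], [v_9], [v_10]
  1-simplices (21): (21 of them)
  2-simplices (12): (12 of them)

Hence C_0 ≅ Z^11, C_1 ≅ Z^21, C_2 ≅ Z^12.

∂_1: C_1 → C_0 maps an edge to its endpoints' difference, ∂[p,q] = q − p.
The resulting 11×21 matrix has rank 9, and its Smith normal form has invariant factors (1,1,1,1,1,1,1,1,1).

∂_2: C_2 → C_1 acts by ∂[p,q,r] = [q,r] − [p,r] + [p,q]. For instance
  ∂[v_6,v_8,v_9] = [v_8,v_9] − [v_6,v_9] + [v_6,v_8],
  ∂[v_4,v_9,v_10] = [v_9,v_10] − [v_4,v_10] + [v_4,v_9].
This gives a 21×12 integer matrix of rank 11; reducing to Smith normal form yields diagonal entries (1,1,1,1,1,1,1,1,1,1,1).

From H_k ≅ ker(∂_k) / im(∂_{k+1}) we obtain:

  H_0: rank C_0 − rank ∂_1 = 11 − 9 = 2, and the invariant factors of ∂_1 are all 1, so H_0 ≅ Z^2.
  H_1: rank ker ∂_1 − rank ∂_2 = (21 − 9) − 11 = 1, and the invariant factors of ∂_2 are all 1, so H_1 ≅ Z.
  H_2: rank ker ∂_2 − rank ∂_3 = (12 − 11) − 0 = 1, and there is no ∂_3, so H_2 ≅ Z.

(K is a triangulation of the disjoint union of the cylinder S^1 x I and the 2-sphere S^2.)

H_0 = Z^2,  H_1 = Z,  H_2 = Z.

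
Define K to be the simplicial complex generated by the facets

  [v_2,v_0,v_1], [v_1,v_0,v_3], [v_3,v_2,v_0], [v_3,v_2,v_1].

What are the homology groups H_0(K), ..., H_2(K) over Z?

H_0 ≅ Z,  H_1 = 0,  H_2 ≅ Z.

Fix the vertex order v_0 < v_1 < v_2 < v_3 and write every simplex with vertices in increasing order. Then dim K = 2 and the simplices of K are:

  0-simplices (4): [v_0], [v_1], [v_2], [v_3]
  1-simplices (6): [v_0,v_1], [v_0,v_2], [v_0,v_3], [v_1,v_2], [v_1,v_3], [v_2,v_3]
  2-simplices (4): [v_0,v_1,v_2], [v_0,v_1,v_3], [v_0,v_2,v_3], [v_1,v_2,v_3]

giving chain groups C_0 ≅ Z^4, C_1 ≅ Z^6, C_2 ≅ Z^4.

Boundary ∂_1: C_1 → C_0 is given by ∂[p,q] = [q] − [p]. For instance
  ∂[v_0,v_2] = [v_2] − [v_0].
The 4×6 boundary matrix has rank 3 and Smith normal form diag(1,1,1).

Boundary ∂_2: C_2 → C_1 sends each 2-simplex [p,q,r] to [q,r] − [p,r] + [p,q]. For instance
  ∂[v_0,v_1,v_2] = [v_1,v_2] − [v_0,v_2] + [v_0,v_1],
  ∂[v_0,v_1,v_3] = [v_1,v_3] − [v_0,v_3] + [v_0,v_1].
The resulting 6×4 matrix has rank 3, and its Smith normal form has invariant factors (1,1,1).

Reading off H_k = ker ∂_k / im ∂_{k+1}:

  H_0: rank C_0 − rank ∂_1 = 4 − 3 = 1, and the invariant factors of ∂_1 are all 1, so H_0 ≅ Z.
  H_1: rank ker ∂_1 − rank ∂_2 = (6 − 3) − 3 = 0, and the invariant factors of ∂_2 are all 1, so H_1 ≅ 0.
  H_2: rank ker ∂_2 − rank ∂_3 = (4 − 3) − 0 = 1, and there is no ∂_3, so H_2 ≅ Z.

As a check, the Euler characteristic is 4 − 6 + 4 = 2, which agrees with 1 − 0 + 1 = 2.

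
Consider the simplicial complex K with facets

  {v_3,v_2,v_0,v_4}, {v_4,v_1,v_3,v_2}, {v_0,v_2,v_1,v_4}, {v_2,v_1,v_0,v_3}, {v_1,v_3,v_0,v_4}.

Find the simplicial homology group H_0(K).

H_0 ≅ Z.

Fix the vertex order v_0 < v_1 < v_2 < v_3 < v_4 and write every simplex with vertices in increasing order. Then dim K = 3 and the simplices of K are:

  0-simplices (5): [v_0], [v_1], [v_2], [v_3], [v_4]
  1-simplices (10): [v_0,v_1], [v_0,v_2], [v_0,v_3], [v_0,v_4], [v_1,v_2], [v_1,v_3], [v_1,v_4], [v_2,v_3], [v_2,v_4], [v_3,v_4]
  2-simplices (10): [v_0,v_1,v_2], [v_0,v_1,v_3], [v_0,v_1,v_4], [v_0,v_2,v_3], [v_0,v_2,v_4], [v_0,v_3,v_4], [v_1,v_2,v_3], [v_1,v_2,v_4], [v_1,v_3,v_4], [v_2,v_3,v_4]
  3-simplices (5): [v_0,v_1,v_2,v_3], [v_0,v_1,v_2,v_4], [v_0,v_1,v_3,v_4], [v_0,v_2,v_3,v_4], [v_1,v_2,v_3,v_4]

so the chain groups are C_0 ≅ Z^5, C_1 ≅ Z^10, C_2 ≅ Z^10, C_3 ≅ Z^5.

∂_1: C_1 → C_0 sends each edge [p,q] (with p < q) to q − p. For instance
  ∂[v_1,v_3] = [v_3] − [v_1].
The 5×10 boundary matrix has rank 4 and Smith normal form diag(1,1,1,1).

Boundary ∂_2: C_2 → C_1 maps a triangle to the signed sum of its edges. For instance
  ∂[v_0,v_2,v_3] = [v_2,v_3] − [v_0,v_3] + [v_0,v_2],
  ∂[v_1,v_3,v_4] = [v_3,v_4] − [v_1,v_4] + [v_1,v_3].
The 10×10 boundary matrix has rank 6 and Smith normal form diag(1,1,1,1,1,1).

The boundary map ∂_3: C_3 → C_2 sends each 3-simplex σ to the alternating sum Σ_i (−1)^i (σ with its i-th vertex removed). For instance
  ∂[v_0,v_1,v_2,v_4] = [v_1,v_2,v_4] − [v_0,v_2,v_4] + [v_0,v_1,v_4] − [v_0,v_1,v_2],
  ∂[v_0,v_2,v_3,v_4] = [v_2,v_3,v_4] − [v_0,v_3,v_4] + [v_0,v_2,v_4] − [v_0,v_2,v_3].
This gives a 10×5 integer matrix of rank 4; reducing to Smith normal form yields diagonal entries (1,1,1,1).

From H_k ≅ ker(∂_k) / im(∂_{k+1}) we obtain:

  H_0: rank C_0 − rank ∂_1 = 5 − 4 = 1, and the invariant factors of ∂_1 are all 1, so H_0 = Z.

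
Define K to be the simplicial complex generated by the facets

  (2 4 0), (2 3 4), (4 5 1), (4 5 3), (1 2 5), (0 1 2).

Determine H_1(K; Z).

Order the vertices as 0 < 1 < 2 < 3 < 4 < 5. Listing each simplex with vertices in this order, K has dimension 2 with simplices:

  0-simplices (6): [0], [1], [2], [3], [4], [5]
  1-simplices (12): [0,1], [0,2], [0,4], [1,2], [1,4], [1,5], [2,3], [2,4], [2,5], [3,4], [3,5], [4,5]
  2-simplices (6): [0,1,2], [0,2,4], [1,2,5], [1,4,5], [2,3,4], [3,4,5]

Hence C_0 ≅ Z^6, C_1 ≅ Z^12, C_2 ≅ Z^6.

The boundary map ∂_1: C_1 → C_0 maps an edge to its endpoints' difference, ∂[p,q] = q − p.
The 6×12 boundary matrix has rank 5 and Smith normal form diag(1,1,1,1,1).

Boundary ∂_2: C_2 → C_1 sends each 2-simplex [p,q,r] to [q,r] − [p,r] + [p,q]. For instance
  ∂[2,3,4] = [3,4] − [2,4] + [2,3],
  ∂[1,2,5] = [2,5] − [1,5] + [1,2].
The resulting 12×6 matrix has rank 6, and its Smith normal form has invariant factors (1,1,1,1,1,1).

Now H_k = ker ∂_k / im ∂_{k+1}, so:

  H_1: rank ker ∂_1 − rank ∂_2 = (12 − 5) − 6 = 1, and the invariant factors of ∂_2 are all 1, so H_1 ≅ Z.

H_1 = Z.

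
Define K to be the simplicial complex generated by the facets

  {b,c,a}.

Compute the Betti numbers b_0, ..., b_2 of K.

We work with the vertex ordering a < b < c. The simplices of K, each written with vertices in increasing order, are:

  0-simplices (3): a, b, c
  1-simplices (3): ab, ac, bc
  2-simplices (1): abc

giving chain groups C_0 ≅ Z^3, C_1 ≅ Z^3, C_2 ≅ Z^1.

The boundary map ∂_1: C_1 → C_0 sends each edge [p,q] (with p < q) to q − p. For instance
  ∂ac = c − a.
This gives a 3×3 integer matrix of rank 2; reducing to Smith normal form yields diagonal entries (1,1).

Boundary ∂_2: C_2 → C_1 maps a triangle to the signed sum of its edges. For instance
  ∂abc = bc − ac + ab.
The 3×1 boundary matrix has rank 1 and Smith normal form diag(1).

Reading off H_k = ker ∂_k / im ∂_{k+1}:

  H_0: rank C_0 − rank ∂_1 = 3 − 2 = 1, and the invariant factors of ∂_1 are all 1, so H_0 ≅ Z.
  H_1: rank ker ∂_1 − rank ∂_2 = (3 − 2) − 1 = 0, and the invariant factors of ∂_2 are all 1, so H_1 ≅ 0.
  H_2: rank ker ∂_2 − rank ∂_3 = (1 − 1) − 0 = 0, and there is no ∂_3, so H_2 ≅ 0.

Hence the Betti numbers are b_0 = 1, b_1 = 0, b_2 = 0.

b_0 = 1, b_1 = 0, b_2 = 0.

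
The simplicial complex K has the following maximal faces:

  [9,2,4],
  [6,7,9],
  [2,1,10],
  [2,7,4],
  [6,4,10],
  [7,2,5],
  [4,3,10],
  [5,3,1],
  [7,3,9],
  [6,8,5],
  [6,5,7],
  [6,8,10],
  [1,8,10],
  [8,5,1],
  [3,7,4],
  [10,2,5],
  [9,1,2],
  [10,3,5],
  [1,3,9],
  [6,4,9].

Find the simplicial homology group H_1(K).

H_1 = Z ⊕ Z/2Z.

Fix the vertex order 1 < 2 < 3 < 4 < 5 < 6 < 7 < 8 < 9 < 10 and write every simplex with vertices in increasing order. Then dim K = 2 and the simplices of K are:

  0-simplices (10): [1], [2], [3], [4], [5], [6], [7], [8], [9], [10]
  1-simplices (30): (30 of them)
  2-simplices (20): (20 of them)

so the chain groups are C_0 ≅ Z^10, C_1 ≅ Z^30, C_2 ≅ Z^20.

Boundary ∂_1: C_1 → C_0 maps an edge to its endpoints' difference, ∂[p,q] = q − p. For instance
  ∂[5,10] = [10] − [5].
The resulting 10×30 matrix has rank 9, and its Smith normal form has invariant factors (1,1,1,1,1,1,1,1,1).

The boundary map ∂_2: C_2 → C_1 sends each 2-simplex [p,q,r] to [q,r] − [p,r] + [p,q]. For instance
  ∂[6,8,10] = [8,10] − [6,10] + [6,8],
  ∂[1,2,10] = [2,10] − [1,10] + [1,2].
The resulting 30×20 matrix has rank 20, and its Smith normal form has invariant factors (1,1,1,1,1,1,1,1,1,1,1,1,1,1,1,1,1,1,1,2).

Now H_k = ker ∂_k / im ∂_{k+1}, so:

  H_1: rank ker ∂_1 − rank ∂_2 = (30 − 9) − 20 = 1, and ∂_2 has invariant factor 2 > 1, so H_1 ≅ Z ⊕ Z/2Z.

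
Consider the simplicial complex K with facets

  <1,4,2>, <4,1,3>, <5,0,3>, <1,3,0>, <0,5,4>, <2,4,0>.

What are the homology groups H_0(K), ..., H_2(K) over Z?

H_0 = Z,  H_1 = Z,  H_2 = 0.

Fix the vertex order 0 < 1 < 2 < 3 < 4 < 5 and write every simplex with vertices in increasing order. Then dim K = 2 and the simplices of K are:

  0-simplices (6): [0], [1], [2], [3], [4], [5]
  1-simplices (12): [0,1], [0,2], [0,3], [0,4], [0,5], [1,2], [1,3], [1,4], [2,4], [3,4], [3,5], [4,5]
  2-simplices (6): [0,1,3], [0,2,4], [0,3,5], [0,4,5], [1,2,4], [1,3,4]

Hence C_0 ≅ Z^6, C_1 ≅ Z^12, C_2 ≅ Z^6.

∂_1: C_1 → C_0 sends each edge [p,q] (with p < q) to q − p.
The 6×12 boundary matrix has rank 5 and Smith normal form diag(1,1,1,1,1).

The boundary map ∂_2: C_2 → C_1 acts by ∂[p,q,r] = [q,r] − [p,r] + [p,q]. For instance
  ∂[0,2,4] = [2,4] − [0,4] + [0,2],
  ∂[0,4,5] = [4,5] − [0,5] + [0,4].
This gives a 12×6 integer matrix of rank 6; reducing to Smith normal form yields diagonal entries (1,1,1,1,1,1).

Now H_k = ker ∂_k / im ∂_{k+1}, so:

  H_0: rank C_0 − rank ∂_1 = 6 − 5 = 1, and the invariant factors of ∂_1 are all 1, so H_0 ≅ Z.
  H_1: rank ker ∂_1 − rank ∂_2 = (12 − 5) − 6 = 1, and the invariant factors of ∂_2 are all 1, so H_1 ≅ Z.
  H_2: rank ker ∂_2 − rank ∂_3 = (6 − 6) − 0 = 0, and there is no ∂_3, so H_2 ≅ 0.

As a check, the Euler characteristic is 6 − 12 + 6 = 0, which agrees with 1 − 1 + 0 = 0.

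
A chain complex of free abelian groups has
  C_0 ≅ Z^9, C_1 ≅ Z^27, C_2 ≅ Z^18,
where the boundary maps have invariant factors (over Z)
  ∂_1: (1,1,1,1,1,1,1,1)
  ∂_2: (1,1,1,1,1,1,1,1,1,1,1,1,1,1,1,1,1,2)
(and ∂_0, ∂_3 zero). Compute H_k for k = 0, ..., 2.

H_0 = Z,  H_1 = Z ⊕ Z/2,  H_2 = 0.

H_0: b_0 = 9 − 0 − 8 = 1; torsion from ∂_1 factors > 1: none. So H_0 = Z.
H_1: b_1 = 27 − 8 − 18 = 1; torsion from ∂_2 factors > 1: [2]. So H_1 = Z ⊕ Z/2.
H_2: b_2 = 18 − 18 − 0 = 0; torsion from ∂_3 factors > 1: none. So H_2 = 0.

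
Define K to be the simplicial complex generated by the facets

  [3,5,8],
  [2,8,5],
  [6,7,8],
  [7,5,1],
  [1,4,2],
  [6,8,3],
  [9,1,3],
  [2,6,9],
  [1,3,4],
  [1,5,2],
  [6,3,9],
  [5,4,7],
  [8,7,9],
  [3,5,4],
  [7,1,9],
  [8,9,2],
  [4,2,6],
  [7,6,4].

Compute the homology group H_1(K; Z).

Take the total order 1 < 2 < 3 < 4 < 5 < 6 < 7 < 8 < 9 on the vertex set. Then K (dimension 2) consists of the simplices:

  0-simplices (9): [1], [2], [3], [4], [5], [6], [7], [8], [9]
  1-simplices (27): (27 of them)
  2-simplices (18): [1,2,4], [1,2,5], [1,3,4], [1,3,9], [1,5,7], [1,7,9], [2,4,6], [2,5,8], [2,6,9], [2,8,9], [3,4,5], [3,5,8], [3,6,8], [3,6,9], [4,5,7], [4,6,7], [6,7,8], [7,8,9]

so the chain groups are C_0 ≅ Z^9, C_1 ≅ Z^27, C_2 ≅ Z^18.

The boundary map ∂_1: C_1 → C_0 sends each edge [p,q] (with p < q) to q − p. For instance
  ∂[2,8] = [8] − [2].
As a 9×27 matrix over Z this has rank 8, with invariant factors (1,1,1,1,1,1,1,1).

Boundary ∂_2: C_2 → C_1 sends each 2-simplex [p,q,r] to [q,r] − [p,r] + [p,q]. For instance
  ∂[3,6,9] = [6,9] − [3,9] + [3,6],
  ∂[4,6,7] = [6,7] − [4,7] + [4,6].
The 27×18 boundary matrix has rank 18 and Smith normal form diag(1,1,1,1,1,1,1,1,1,1,1,1,1,1,1,1,1,2).

Computing H_k = (kernel of ∂_k) / (image of ∂_{k+1}):

  H_1: rank ker ∂_1 − rank ∂_2 = (27 − 8) − 18 = 1, and ∂_2 has invariant factor 2 > 1, so H_1 = Z ⊕ Z/2.

(K is a triangulation of the Klein bottle.)

H_1 ≅ Z ⊕ Z/2.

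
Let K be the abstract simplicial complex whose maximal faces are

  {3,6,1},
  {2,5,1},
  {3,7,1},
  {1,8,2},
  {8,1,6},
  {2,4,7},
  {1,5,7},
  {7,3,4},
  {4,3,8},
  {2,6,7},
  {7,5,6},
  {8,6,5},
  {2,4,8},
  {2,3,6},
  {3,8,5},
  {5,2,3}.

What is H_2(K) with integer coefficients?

H_2 ≅ Z.

Order the vertices as 1 < 2 < 3 < 4 < 5 < 6 < 7 < 8. Listing each simplex with vertices in this order, K has dimension 2 with simplices:

  0-simplices (8): [1], [2], [3], [4], [5], [6], [7], [8]
  1-simplices (24): (24 of them)
  2-simplices (16): [1,2,5], [1,2,8], [1,3,6], [1,3,7], [1,5,7], [1,6,8], [2,3,5], [2,3,6], [2,4,7], [2,4,8], [2,6,7], [3,4,7], [3,4,8], [3,5,8], [5,6,7], [5,6,8]

so the chain groups are C_0 ≅ Z^8, C_1 ≅ Z^24, C_2 ≅ Z^16.

∂_1: C_1 → C_0 is given by ∂[p,q] = [q] − [p].
As a 8×24 matrix over Z this has rank 7, with invariant factors (1,1,1,1,1,1,1).

The boundary map ∂_2: C_2 → C_1 sends each 2-simplex [p,q,r] to [q,r] − [p,r] + [p,q]. For instance
  ∂[1,3,6] = [3,6] − [1,6] + [1,3],
  ∂[1,2,5] = [2,5] − [1,5] + [1,2].
The 24×16 boundary matrix has rank 15 and Smith normal form diag(1,1,1,1,1,1,1,1,1,1,1,1,1,1,1).

Computing H_k = (kernel of ∂_k) / (image of ∂_{k+1}):

  H_2: rank ker ∂_2 − rank ∂_3 = (16 − 15) − 0 = 1, and there is no ∂_3, so H_2 = Z.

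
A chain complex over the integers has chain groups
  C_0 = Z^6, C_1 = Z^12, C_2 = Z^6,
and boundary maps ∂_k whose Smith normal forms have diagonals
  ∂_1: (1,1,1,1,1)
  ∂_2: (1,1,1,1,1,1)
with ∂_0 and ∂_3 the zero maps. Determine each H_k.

H_0: b_0 = 6 − 0 − 5 = 1; torsion from ∂_1 factors > 1: none. So H_0 = Z.
H_1: b_1 = 12 − 5 − 6 = 1; torsion from ∂_2 factors > 1: none. So H_1 = Z.
H_2: b_2 = 6 − 6 − 0 = 0; torsion from ∂_3 factors > 1: none. So H_2 = 0.

H_0 = Z,  H_1 = Z,  H_2 = 0.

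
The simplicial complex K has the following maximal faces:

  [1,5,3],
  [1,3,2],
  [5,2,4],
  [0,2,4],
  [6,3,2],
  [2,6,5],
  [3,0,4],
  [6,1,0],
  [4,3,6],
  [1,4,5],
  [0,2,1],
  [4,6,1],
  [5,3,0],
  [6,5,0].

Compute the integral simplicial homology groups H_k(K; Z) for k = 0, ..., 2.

Take the total order 0 < 1 < 2 < 3 < 4 < 5 < 6 on the vertex set. Then K (dimension 2) consists of the simplices:

  0-simplices (7): [0], [1], [2], [3], [4], [5], [6]
  1-simplices (21): [0,1], [0,2], [0,3], [0,4], [0,5], [0,6], [1,2], [1,3], [1,4], [1,5], [1,6], [2,3], [2,4], [2,5], [2,6], [3,4], [3,5], [3,6], [4,5], [4,6], [5,6]
  2-simplices (14): [0,1,2], [0,1,6], [0,2,4], [0,3,4], [0,3,5], [0,5,6], [1,2,3], [1,3,5], [1,4,5], [1,4,6], [2,3,6], [2,4,5], [2,5,6], [3,4,6]

Hence C_0 ≅ Z^7, C_1 ≅ Z^21, C_2 ≅ Z^14.

∂_1: C_1 → C_0 is given by ∂[p,q] = [q] − [p]. For instance
  ∂[1,4] = [4] − [1].
This gives a 7×21 integer matrix of rank 6; reducing to Smith normal form yields diagonal entries (1,1,1,1,1,1).

∂_2: C_2 → C_1 acts by ∂[p,q,r] = [q,r] − [p,r] + [p,q]. For instance
  ∂[0,3,4] = [3,4] − [0,4] + [0,3],
  ∂[0,1,2] = [1,2] − [0,2] + [0,1].
The 21×14 boundary matrix has rank 13 and Smith normal form diag(1,1,1,1,1,1,1,1,1,1,1,1,1).

Now H_k = ker ∂_k / im ∂_{k+1}, so:

  H_0: rank C_0 − rank ∂_1 = 7 − 6 = 1, and the invariant factors of ∂_1 are all 1, so H_0 = Z.
  H_1: rank ker ∂_1 − rank ∂_2 = (21 − 6) − 13 = 2, and the invariant factors of ∂_2 are all 1, so H_1 = Z^2.
  H_2: rank ker ∂_2 − rank ∂_3 = (14 − 13) − 0 = 1, and there is no ∂_3, so H_2 = Z.

(K is a triangulation of the torus T^2.)

H_0 ≅ Z,  H_1 ≅ Z^2,  H_2 ≅ Z.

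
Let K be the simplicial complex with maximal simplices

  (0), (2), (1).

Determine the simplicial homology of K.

Order the vertices as 0 < 1 < 2. Listing each simplex with vertices in this order, K has dimension 0 with simplices:

  0-simplices (3): [0], [1], [2]

so the chain groups are C_0 ≅ Z^3.

From H_k ≅ ker(∂_k) / im(∂_{k+1}) we obtain:

  H_0: rank C_0 − rank ∂_1 = 3 − 0 = 3, and there is no ∂_1, so H_0 ≅ Z^3.

H_0 ≅ Z^3.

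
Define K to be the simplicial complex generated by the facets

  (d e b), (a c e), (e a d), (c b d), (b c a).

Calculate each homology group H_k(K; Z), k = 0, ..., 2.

Order the vertices as a < b < c < d < e. Listing each simplex with vertices in this order, K has dimension 2 with simplices:

  0-simplices (5): a, b, c, d, e
  1-simplices (10): ab, ac, ad, ae, bc, bd, be, cd, ce, de
  2-simplices (5): abc, ace, ade, bcd, bde

giving chain groups C_0 ≅ Z^5, C_1 ≅ Z^10, C_2 ≅ Z^5.

∂_1: C_1 → C_0 is given by ∂[p,q] = [q] − [p].
The 5×10 boundary matrix has rank 4 and Smith normal form diag(1,1,1,1).

The boundary map ∂_2: C_2 → C_1 sends each 2-simplex [p,q,r] to [q,r] − [p,r] + [p,q]. For instance
  ∂abc = bc − ac + ab,
  ∂bde = de − be + bd.
The 10×5 boundary matrix has rank 5 and Smith normal form diag(1,1,1,1,1).

Now H_k = ker ∂_k / im ∂_{k+1}, so:

  H_0: rank C_0 − rank ∂_1 = 5 − 4 = 1, and the invariant factors of ∂_1 are all 1, so H_0 = Z.
  H_1: rank ker ∂_1 − rank ∂_2 = (10 − 4) − 5 = 1, and the invariant factors of ∂_2 are all 1, so H_1 = Z.
  H_2: rank ker ∂_2 − rank ∂_3 = (5 − 5) − 0 = 0, and there is no ∂_3, so H_2 = 0.

As a check, the Euler characteristic is 5 − 10 + 5 = 0, which agrees with 1 − 1 + 0 = 0.

H_0 ≅ Z,  H_1 ≅ Z,  H_2 = 0.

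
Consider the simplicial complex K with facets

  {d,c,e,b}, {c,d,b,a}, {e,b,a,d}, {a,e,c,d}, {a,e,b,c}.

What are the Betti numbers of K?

K has 5 vertices, 10 edges, 10 triangles, 5 3-simplices.
rank ∂_0 = 0, rank ∂_1 = 4 ⇒ b_0 = 5 − 0 − 4 = 1; all invariant factors of ∂_1 are 1 so no torsion. So H_0 = Z.
rank ∂_1 = 4, rank ∂_2 = 6 ⇒ b_1 = 10 − 4 − 6 = 0; all invariant factors of ∂_2 are 1 so no torsion. So H_1 = 0.
rank ∂_2 = 6, rank ∂_3 = 4 ⇒ b_2 = 10 − 6 − 4 = 0; all invariant factors of ∂_3 are 1 so no torsion. So H_2 = 0.
rank ∂_3 = 4, rank ∂_4 = 0 ⇒ b_3 = 5 − 4 − 0 = 1. So H_3 = Z.

b_0 = 1, b_1 = 0, b_2 = 0, b_3 = 1.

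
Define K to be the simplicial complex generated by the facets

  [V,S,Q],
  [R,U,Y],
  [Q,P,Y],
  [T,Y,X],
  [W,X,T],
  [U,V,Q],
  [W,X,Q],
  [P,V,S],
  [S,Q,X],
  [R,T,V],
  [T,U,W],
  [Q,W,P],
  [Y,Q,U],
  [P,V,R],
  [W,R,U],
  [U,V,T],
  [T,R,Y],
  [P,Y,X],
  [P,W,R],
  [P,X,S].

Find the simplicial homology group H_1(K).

H_1 = Z ⊕ Z/2Z.

Take the total order P < Q < R < S < T < U < V < W < X < Y on the vertex set. Then K (dimension 2) consists of the simplices:

  0-simplices (10): P, Q, R, S, T, U, V, W, X, Y
  1-simplices (30): PQ, PR, PS, PV, PW, PX, PY, QS, QU, QV, QW, QX, QY, RT, RU, RV, RW, RY, SV, SX, TU, TV, TW, TX, TY, UV, UW, UY, WX, XY
  2-simplices (20): PQW, PQY, PRV, PRW, PSV, PSX, PXY, QSV, QSX, QUV, QUY, QWX, RTV, RTY, RUW, RUY, TUV, TUW, TWX, TXY

so the chain groups are C_0 ≅ Z^10, C_1 ≅ Z^30, C_2 ≅ Z^20.

The boundary map ∂_1: C_1 → C_0 maps an edge to its endpoints' difference, ∂[p,q] = q − p. For instance
  ∂QV = V − Q.
This gives a 10×30 integer matrix of rank 9; reducing to Smith normal form yields diagonal entries (1,1,1,1,1,1,1,1,1).

The boundary map ∂_2: C_2 → C_1 acts by ∂[p,q,r] = [q,r] − [p,r] + [p,q]. For instance
  ∂TWX = WX − TX + TW,
  ∂PQY = QY − PY + PQ.
This gives a 30×20 integer matrix of rank 20; reducing to Smith normal form yields diagonal entries (1,1,1,1,1,1,1,1,1,1,1,1,1,1,1,1,1,1,1,2).

Computing H_k = (kernel of ∂_k) / (image of ∂_{k+1}):

  H_1: rank ker ∂_1 − rank ∂_2 = (30 − 9) − 20 = 1, and ∂_2 has invariant factor 2 > 1, so H_1 = Z ⊕ Z/2Z.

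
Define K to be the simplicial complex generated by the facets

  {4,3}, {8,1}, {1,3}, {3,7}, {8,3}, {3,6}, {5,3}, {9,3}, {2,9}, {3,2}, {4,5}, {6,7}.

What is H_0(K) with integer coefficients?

H_0 ≅ Z.

We work with the vertex ordering 1 < 2 < 3 < 4 < 5 < 6 < 7 < 8 < 9. The simplices of K, each written with vertices in increasing order, are:

  0-simplices (9): [1], [2], [3], [4], [5], [6], [7], [8], [9]
  1-simplices (12): [1,3], [1,8], [2,3], [2,9], [3,4], [3,5], [3,6], [3,7], [3,8], [3,9], [4,5], [6,7]

Hence C_0 ≅ Z^9, C_1 ≅ Z^12.

Boundary ∂_1: C_1 → C_0 sends each edge [p,q] (with p < q) to q − p.
As a 9×12 matrix over Z this has rank 8, with invariant factors (1,1,1,1,1,1,1,1).

From H_k ≅ ker(∂_k) / im(∂_{k+1}) we obtain:

  H_0: rank C_0 − rank ∂_1 = 9 − 8 = 1, and the invariant factors of ∂_1 are all 1, so H_0 ≅ Z.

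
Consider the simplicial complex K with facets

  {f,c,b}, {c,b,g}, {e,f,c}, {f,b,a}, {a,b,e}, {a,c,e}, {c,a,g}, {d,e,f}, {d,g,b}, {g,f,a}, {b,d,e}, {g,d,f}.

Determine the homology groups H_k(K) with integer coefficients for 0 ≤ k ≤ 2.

H_0 = Z,  H_1 = Z_2,  H_2 = 0.

Fix the vertex order a < b < c < d < e < f < g and write every simplex with vertices in increasing order. Then dim K = 2 and the simplices of K are:

  0-simplices (7): a, b, c, d, e, f, g
  1-simplices (18): ab, ac, ae, af, ag, bc, bd, be, bf, bg, ce, cf, cg, de, df, dg, ef, fg
  2-simplices (12): abe, abf, ace, acg, afg, bcf, bcg, bde, bdg, cef, def, dfg

so the chain groups are C_0 ≅ Z^7, C_1 ≅ Z^18, C_2 ≅ Z^12.

The boundary map ∂_1: C_1 → C_0 is given by ∂[p,q] = [q] − [p].
The 7×18 boundary matrix has rank 6 and Smith normal form diag(1,1,1,1,1,1).

The boundary map ∂_2: C_2 → C_1 acts by ∂[p,q,r] = [q,r] − [p,r] + [p,q]. For instance
  ∂bcg = cg − bg + bc,
  ∂bde = de − be + bd.
As a 18×12 matrix over Z this has rank 12, with invariant factors (1,1,1,1,1,1,1,1,1,1,1,2).

Reading off H_k = ker ∂_k / im ∂_{k+1}:

  H_0: rank C_0 − rank ∂_1 = 7 − 6 = 1, and the invariant factors of ∂_1 are all 1, so H_0 ≅ Z.
  H_1: rank ker ∂_1 − rank ∂_2 = (18 − 6) − 12 = 0, and ∂_2 has invariant factor 2 > 1, so H_1 ≅ Z_2.
  H_2: rank ker ∂_2 − rank ∂_3 = (12 − 12) − 0 = 0, and there is no ∂_3, so H_2 ≅ 0.

(K is a triangulation of the real projective plane RP^2.)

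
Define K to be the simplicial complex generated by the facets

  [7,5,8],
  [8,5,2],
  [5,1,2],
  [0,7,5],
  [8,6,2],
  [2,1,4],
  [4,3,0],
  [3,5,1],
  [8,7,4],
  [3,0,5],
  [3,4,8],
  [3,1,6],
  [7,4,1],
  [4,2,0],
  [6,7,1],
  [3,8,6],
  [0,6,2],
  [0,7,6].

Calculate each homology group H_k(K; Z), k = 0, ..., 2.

H_0 = Z,  H_1 = Z^2,  H_2 = Z.

Take the total order 0 < 1 < 2 < 3 < 4 < 5 < 6 < 7 < 8 on the vertex set. Then K (dimension 2) consists of the simplices:

  0-simplices (9): [0], [1], [2], [3], [4], [5], [6], [7], [8]
  1-simplices (27): (27 of them)
  2-simplices (18): [0,2,4], [0,2,6], [0,3,4], [0,3,5], [0,5,7], [0,6,7], [1,2,4], [1,2,5], [1,3,5], [1,3,6], [1,4,7], [1,6,7], [2,5,8], [2,6,8], [3,4,8], [3,6,8], [4,7,8], [5,7,8]

so the chain groups are C_0 ≅ Z^9, C_1 ≅ Z^27, C_2 ≅ Z^18.

The boundary map ∂_1: C_1 → C_0 sends each edge [p,q] (with p < q) to q − p. For instance
  ∂[0,2] = [2] − [0].
As a 9×27 matrix over Z this has rank 8, with invariant factors (1,1,1,1,1,1,1,1).

Boundary ∂_2: C_2 → C_1 acts by ∂[p,q,r] = [q,r] − [p,r] + [p,q]. For instance
  ∂[4,7,8] = [7,8] − [4,8] + [4,7],
  ∂[2,6,8] = [6,8] − [2,8] + [2,6].
As a 27×18 matrix over Z this has rank 17, with invariant factors (1,1,1,1,1,1,1,1,1,1,1,1,1,1,1,1,1).

From H_k ≅ ker(∂_k) / im(∂_{k+1}) we obtain:

  H_0: rank C_0 − rank ∂_1 = 9 − 8 = 1, and the invariant factors of ∂_1 are all 1, so H_0 = Z.
  H_1: rank ker ∂_1 − rank ∂_2 = (27 − 8) − 17 = 2, and the invariant factors of ∂_2 are all 1, so H_1 = Z^2.
  H_2: rank ker ∂_2 − rank ∂_3 = (18 − 17) − 0 = 1, and there is no ∂_3, so H_2 = Z.

As a check, the Euler characteristic is 9 − 27 + 18 = 0, which agrees with 1 − 2 + 1 = 0.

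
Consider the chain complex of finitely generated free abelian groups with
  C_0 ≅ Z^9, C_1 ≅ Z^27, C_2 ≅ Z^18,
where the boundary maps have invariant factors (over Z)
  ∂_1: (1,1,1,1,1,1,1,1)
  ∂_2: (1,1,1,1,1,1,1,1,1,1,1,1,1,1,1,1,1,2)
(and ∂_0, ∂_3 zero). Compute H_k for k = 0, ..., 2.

H_0: b_0 = 9 − 0 − 8 = 1; torsion from ∂_1 factors > 1: none. So H_0 ≅ Z.
H_1: b_1 = 27 − 8 − 18 = 1; torsion from ∂_2 factors > 1: [2]. So H_1 ≅ Z ⊕ Z/2.
H_2: b_2 = 18 − 18 − 0 = 0; torsion from ∂_3 factors > 1: none. So H_2 ≅ 0.

H_0 ≅ Z,  H_1 ≅ Z ⊕ Z/2,  H_2 = 0.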